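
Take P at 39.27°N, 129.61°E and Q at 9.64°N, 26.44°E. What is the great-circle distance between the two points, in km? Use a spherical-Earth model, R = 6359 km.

10421 km

cos σ = sin φ₁ sin φ₂ + cos φ₁ cos φ₂ cos Δλ
      = sin(39.27°)sin(9.64°) + cos(39.27°)cos(9.64°)cos(-103.17°) = -0.0679
σ = 93.893° → d = Rσ = 6359·1.63875 = 10421 km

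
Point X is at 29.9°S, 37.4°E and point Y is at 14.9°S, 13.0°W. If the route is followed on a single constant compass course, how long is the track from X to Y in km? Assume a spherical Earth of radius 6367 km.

Δψ = ln[tan(π/4+φ₂/2)/tan(π/4+φ₁/2)] = +0.2843;  Δφ = +0.2618 rad,  Δλ = -0.8796 rad
q = Δφ/Δψ = 0.9210
d = R·√(Δφ² + q²Δλ²) = 6367·0.85140 = 5421 km

5421 km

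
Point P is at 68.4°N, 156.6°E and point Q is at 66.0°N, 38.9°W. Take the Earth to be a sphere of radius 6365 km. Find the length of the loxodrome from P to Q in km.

7080 km

Δψ = ln[tan(π/4+φ₂/2)/tan(π/4+φ₁/2)] = -0.1082;  Δφ = -0.0419 rad,  Δλ = +2.8711 rad
q = Δφ/Δψ = 0.3872
d = R·√(Δφ² + q²Δλ²) = 6365·1.11237 = 7080 km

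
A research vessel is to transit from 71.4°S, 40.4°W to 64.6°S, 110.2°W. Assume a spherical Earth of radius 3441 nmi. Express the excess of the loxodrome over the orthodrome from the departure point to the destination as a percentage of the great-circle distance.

5.6%

Great circle: σ = 0.4432 rad → d_gc = Rσ = 1525.0 nmi
Rhumb: Δφ = +0.1187, Δλ = -1.2182, Δψ = +0.3193, q = Δφ/Δψ = 0.3717 → d_rh = R√(Δφ²+q²Δλ²) = 1610.7 nmi
Excess = (1610.7 − 1525.0) / 1525.0 = 85.7 / 1525.0 = 5.62% ≈ 5.6%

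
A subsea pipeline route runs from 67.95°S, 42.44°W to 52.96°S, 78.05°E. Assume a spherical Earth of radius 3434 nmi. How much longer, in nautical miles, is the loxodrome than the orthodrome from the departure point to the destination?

Great circle: cos σ = sin φ₁ sin φ₂ + cos φ₁ cos φ₂ cos Δλ,  σ = 0.8955 rad → d_gc = 3075.3 nmi
Rhumb line: Δψ = +0.5419, q = Δφ/Δψ = 0.4828, d_rh = R√(Δφ²+q²Δλ²) = 3600.2 nmi
Excess = 3600.2 − 3075.3 = 524.9 ≈ 525 nmi

525 nmi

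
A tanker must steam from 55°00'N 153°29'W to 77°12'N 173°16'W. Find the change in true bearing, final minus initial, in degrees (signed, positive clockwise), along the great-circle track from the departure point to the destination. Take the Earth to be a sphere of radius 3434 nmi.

-18.5°

Initial bearing θ₁ = atan2(sin Δλ cos φ₂, cos φ₁ sin φ₂ − sin φ₁ cos φ₂ cos Δλ) = 349.08°
Final bearing θ₂ = (initial bearing from the destination back to the start) + 180° = 330.62°
Δθ = θ₂ − θ₁ = -18.5°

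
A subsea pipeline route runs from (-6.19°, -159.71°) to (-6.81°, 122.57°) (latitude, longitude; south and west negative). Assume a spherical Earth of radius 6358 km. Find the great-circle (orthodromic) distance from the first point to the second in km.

8559 km

cos σ = sin φ₁ sin φ₂ + cos φ₁ cos φ₂ cos Δλ
      = sin(-6.19°)sin(-6.81°) + cos(-6.19°)cos(-6.81°)cos(-77.72°) = 0.2227
σ = 77.130° → d = Rσ = 6358·1.34617 = 8559 km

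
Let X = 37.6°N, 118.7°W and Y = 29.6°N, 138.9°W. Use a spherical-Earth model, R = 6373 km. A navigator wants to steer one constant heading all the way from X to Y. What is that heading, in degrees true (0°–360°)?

Meridional parts: M(φ₁)=+0.7092, M(φ₂)=+0.5413 → ΔM = -0.1679;  Δλ = -0.3526 rad
tan C = Δλ / ΔM = +2.0999 → C = 244.54°

244.5°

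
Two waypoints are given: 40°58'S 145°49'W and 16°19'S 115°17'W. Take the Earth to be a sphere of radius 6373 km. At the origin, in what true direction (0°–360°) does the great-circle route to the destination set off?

N = sin Δλ·cos φ₂ = +0.4876;  D = cos φ₁ sin φ₂ − sin φ₁ cos φ₂ cos Δλ = +0.3298
initial course = atan2(N, D) = 55.92°

55.9°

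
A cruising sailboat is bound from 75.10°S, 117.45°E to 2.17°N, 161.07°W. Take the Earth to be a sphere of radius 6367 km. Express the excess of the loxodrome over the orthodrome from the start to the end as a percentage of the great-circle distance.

Great circle: σ = 1.5693 rad → d_gc = Rσ = 9991.9 km
Rhumb: Δφ = +1.3486, Δλ = +1.4221, Δψ = +2.0722, q = Δφ/Δψ = 0.6508 → d_rh = R√(Δφ²+q²Δλ²) = 10414.1 km
Excess = (10414.1 − 9991.9) / 9991.9 = 422.2 / 9991.9 = 4.23% ≈ 4.2%

4.2%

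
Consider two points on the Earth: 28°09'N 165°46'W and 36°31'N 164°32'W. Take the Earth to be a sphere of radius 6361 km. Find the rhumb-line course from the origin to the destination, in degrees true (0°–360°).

7.1°

Δψ = ln[tan(π/4+φ₂/2)/tan(π/4+φ₁/2)] = +0.1731
Δλ = +0.0215 rad (taken the short way round)
course = atan2(Δλ, Δψ) = 7.09°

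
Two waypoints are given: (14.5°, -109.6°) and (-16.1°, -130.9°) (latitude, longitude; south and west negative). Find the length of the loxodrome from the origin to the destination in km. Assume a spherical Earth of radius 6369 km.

4128 km

Δψ = ln[tan(π/4+φ₂/2)/tan(π/4+φ₁/2)] = -0.5406;  Δφ = -0.5341 rad,  Δλ = -0.3718 rad
q = Δφ/Δψ = 0.9879
d = R·√(Δφ² + q²Δλ²) = 6369·0.64817 = 4128 km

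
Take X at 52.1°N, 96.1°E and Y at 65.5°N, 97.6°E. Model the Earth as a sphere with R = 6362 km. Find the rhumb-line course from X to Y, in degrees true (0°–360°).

3.3°

Δψ = ln[tan(π/4+φ₂/2)/tan(π/4+φ₁/2)] = +0.4583
Δλ = +0.0262 rad (taken the short way round)
course = atan2(Δλ, Δψ) = 3.27°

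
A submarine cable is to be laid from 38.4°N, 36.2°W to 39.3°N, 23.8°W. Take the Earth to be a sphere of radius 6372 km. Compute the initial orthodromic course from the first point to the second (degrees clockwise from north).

N = sin Δλ·cos φ₂ = +0.1662;  D = cos φ₁ sin φ₂ − sin φ₁ cos φ₂ cos Δλ = +0.0269
initial course = atan2(N, D) = 80.80°

80.8°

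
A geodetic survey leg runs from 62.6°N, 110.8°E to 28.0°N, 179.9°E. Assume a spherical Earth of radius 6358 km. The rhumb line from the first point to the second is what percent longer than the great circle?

3.5%

Great circle: σ = 0.9743 rad → d_gc = Rσ = 6194.5 km
Rhumb: Δφ = -0.6039, Δλ = +1.2060, Δψ = -0.9021, q = Δφ/Δψ = 0.6694 → d_rh = R√(Δφ²+q²Δλ²) = 6410.0 km
Excess = (6410.0 − 6194.5) / 6194.5 = 215.5 / 6194.5 = 3.48% ≈ 3.5%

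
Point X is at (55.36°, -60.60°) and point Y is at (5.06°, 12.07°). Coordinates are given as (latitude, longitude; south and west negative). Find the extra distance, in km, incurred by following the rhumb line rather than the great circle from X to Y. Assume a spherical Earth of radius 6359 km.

Great circle: cos σ = sin φ₁ sin φ₂ + cos φ₁ cos φ₂ cos Δλ,  σ = 1.3272 rad → d_gc = 8439.5 km
Rhumb line: Δψ = -1.0768, q = Δφ/Δψ = 0.8153, d_rh = R√(Δφ²+q²Δλ²) = 8625.7 km
Excess = 8625.7 − 8439.5 = 186.2 ≈ 186 km

186 km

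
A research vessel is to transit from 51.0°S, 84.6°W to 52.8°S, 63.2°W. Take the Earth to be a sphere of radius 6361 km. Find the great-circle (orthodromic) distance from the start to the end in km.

cos σ = sin φ₁ sin φ₂ + cos φ₁ cos φ₂ cos Δλ
      = sin(-51.00°)sin(-52.80°) + cos(-51.00°)cos(-52.80°)cos(21.40°) = 0.9733
σ = 13.276° → d = Rσ = 6361·0.23171 = 1474 km

1474 km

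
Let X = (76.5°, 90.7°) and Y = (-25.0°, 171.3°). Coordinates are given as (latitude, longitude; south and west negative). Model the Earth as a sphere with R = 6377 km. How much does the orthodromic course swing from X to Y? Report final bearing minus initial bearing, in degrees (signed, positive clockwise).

+60.4°

At departure: θ₁ = atan2(sin Δλ cos φ₂, cos φ₁ sin φ₂ − sin φ₁ cos φ₂ cos Δλ) = 105.18°
At arrival: θ₂ = atan2(sin Δλ cos φ₁, −cos φ₂ sin φ₁ + sin φ₂ cos φ₁ cos Δλ) = 165.61°
Δθ = θ₂ − θ₁ = +60.4°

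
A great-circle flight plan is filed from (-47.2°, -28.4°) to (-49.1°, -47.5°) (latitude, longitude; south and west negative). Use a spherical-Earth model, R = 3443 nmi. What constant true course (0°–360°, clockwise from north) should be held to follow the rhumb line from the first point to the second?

261.5°

Δψ = ln[tan(π/4+φ₂/2)/tan(π/4+φ₁/2)] = -0.0497
Δλ = -0.3334 rad (taken the short way round)
course = atan2(Δλ, Δψ) = 261.52°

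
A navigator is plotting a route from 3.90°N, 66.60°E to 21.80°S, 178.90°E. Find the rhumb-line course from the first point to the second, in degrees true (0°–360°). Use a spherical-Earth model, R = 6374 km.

103.2°

Δψ = ln[tan(π/4+φ₂/2)/tan(π/4+φ₁/2)] = -0.4581
Δλ = +1.9600 rad (taken the short way round)
course = atan2(Δλ, Δψ) = 103.16°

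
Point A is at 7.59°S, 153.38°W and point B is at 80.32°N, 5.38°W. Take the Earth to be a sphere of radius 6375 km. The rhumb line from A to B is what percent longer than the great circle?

17.1%

Great circle: σ = 1.8458 rad → d_gc = Rσ = 11767.0 km
Rhumb: Δφ = +1.5343, Δλ = +2.5831, Δψ = +2.6018, q = Δφ/Δψ = 0.5897 → d_rh = R√(Δφ²+q²Δλ²) = 13783.2 km
Excess = (13783.2 − 11767.0) / 11767.0 = 2016.2 / 11767.0 = 17.13% ≈ 17.1%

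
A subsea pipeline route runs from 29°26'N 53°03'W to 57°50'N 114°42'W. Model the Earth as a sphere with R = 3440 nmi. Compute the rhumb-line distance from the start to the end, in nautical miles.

Δψ = ln[tan(π/4+φ₂/2)/tan(π/4+φ₁/2)] = +0.7058;  Δφ = +0.4957 rad,  Δλ = -1.0760 rad
q = Δφ/Δψ = 0.7023
d = R·√(Δφ² + q²Δλ²) = 3440·0.90375 = 3109 nmi

3109 nmi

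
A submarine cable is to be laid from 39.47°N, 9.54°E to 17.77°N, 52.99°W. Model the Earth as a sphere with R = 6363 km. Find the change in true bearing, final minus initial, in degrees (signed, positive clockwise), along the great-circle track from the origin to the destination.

At departure: θ₁ = atan2(sin Δλ cos φ₂, cos φ₁ sin φ₂ − sin φ₁ cos φ₂ cos Δλ) = 267.04°
At arrival: θ₂ = atan2(sin Δλ cos φ₁, −cos φ₂ sin φ₁ + sin φ₂ cos φ₁ cos Δλ) = 234.05°
Δθ = θ₂ − θ₁ = -33.0°

-33.0°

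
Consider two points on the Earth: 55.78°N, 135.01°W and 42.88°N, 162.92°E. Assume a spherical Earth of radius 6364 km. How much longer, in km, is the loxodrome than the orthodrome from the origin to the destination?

138 km

Great circle: cos σ = sin φ₁ sin φ₂ + cos φ₁ cos φ₂ cos Δλ,  σ = 0.7141 rad → d_gc = 4544.5 km
Rhumb line: Δψ = -0.3482, q = Δφ/Δψ = 0.6466, d_rh = R√(Δφ²+q²Δλ²) = 4682.2 km
Excess = 4682.2 − 4544.5 = 137.7 ≈ 138 km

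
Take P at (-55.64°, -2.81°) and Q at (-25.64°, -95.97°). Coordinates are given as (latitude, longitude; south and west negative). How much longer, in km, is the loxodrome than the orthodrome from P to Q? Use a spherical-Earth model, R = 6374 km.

459 km

Great circle: cos σ = sin φ₁ sin φ₂ + cos φ₁ cos φ₂ cos Δλ,  σ = 1.2354 rad → d_gc = 7874.3 km
Rhumb line: Δψ = +0.7106, q = Δφ/Δψ = 0.7368, d_rh = R√(Δφ²+q²Δλ²) = 8333.6 km
Excess = 8333.6 − 7874.3 = 459.3 ≈ 459 km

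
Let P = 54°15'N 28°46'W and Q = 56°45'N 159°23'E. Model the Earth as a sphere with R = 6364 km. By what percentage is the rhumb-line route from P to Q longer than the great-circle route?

41.5%

Great circle: σ = 1.2008 rad → d_gc = Rσ = 7642.0 km
Rhumb: Δφ = +0.0436, Δλ = -2.9993, Δψ = +0.0771, q = Δφ/Δψ = 0.5662 → d_rh = R√(Δφ²+q²Δλ²) = 10810.6 km
Excess = (10810.6 − 7642.0) / 7642.0 = 3168.6 / 7642.0 = 41.46% ≈ 41.5%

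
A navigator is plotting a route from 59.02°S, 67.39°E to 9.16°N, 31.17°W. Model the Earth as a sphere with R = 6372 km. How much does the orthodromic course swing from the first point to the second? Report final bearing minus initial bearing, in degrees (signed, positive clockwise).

+61.2°

Initial bearing θ₁ = atan2(sin Δλ cos φ₂, cos φ₁ sin φ₂ − sin φ₁ cos φ₂ cos Δλ) = 267.42°
Final bearing θ₂ = (initial bearing from the destination back to the start) + 180° = 328.61°
Δθ = θ₂ − θ₁ = +61.2°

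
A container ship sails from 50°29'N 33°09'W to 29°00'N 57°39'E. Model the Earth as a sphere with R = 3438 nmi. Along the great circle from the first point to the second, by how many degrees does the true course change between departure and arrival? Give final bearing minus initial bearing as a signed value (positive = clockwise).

+66.8°

Initial bearing θ₁ = atan2(sin Δλ cos φ₂, cos φ₁ sin φ₂ − sin φ₁ cos φ₂ cos Δλ) = 70.02°
Final bearing θ₂ = (initial bearing from the destination back to the start) + 180° = 136.86°
Δθ = θ₂ − θ₁ = +66.8°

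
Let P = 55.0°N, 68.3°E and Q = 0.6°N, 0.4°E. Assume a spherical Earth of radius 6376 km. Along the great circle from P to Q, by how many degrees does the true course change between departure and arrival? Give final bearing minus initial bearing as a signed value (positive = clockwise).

-38.9°

At departure: θ₁ = atan2(sin Δλ cos φ₂, cos φ₁ sin φ₂ − sin φ₁ cos φ₂ cos Δλ) = 251.94°
At arrival: θ₂ = atan2(sin Δλ cos φ₁, −cos φ₂ sin φ₁ + sin φ₂ cos φ₁ cos Δλ) = 213.05°
Δθ = θ₂ − θ₁ = -38.9°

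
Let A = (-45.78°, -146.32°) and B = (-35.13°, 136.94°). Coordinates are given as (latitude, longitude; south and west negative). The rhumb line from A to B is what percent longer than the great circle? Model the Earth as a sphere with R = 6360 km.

Great circle: σ = 0.9965 rad → d_gc = Rσ = 6337.9 km
Rhumb: Δφ = +0.1859, Δλ = -1.3394, Δψ = +0.2452, q = Δφ/Δψ = 0.7582 → d_rh = R√(Δφ²+q²Δλ²) = 6566.1 km
Excess = (6566.1 − 6337.9) / 6337.9 = 228.2 / 6337.9 = 3.60% ≈ 3.6%

3.6%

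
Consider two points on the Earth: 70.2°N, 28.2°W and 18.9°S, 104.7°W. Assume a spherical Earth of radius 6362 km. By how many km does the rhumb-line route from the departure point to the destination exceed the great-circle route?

Great circle: cos σ = sin φ₁ sin φ₂ + cos φ₁ cos φ₂ cos Δλ,  σ = 1.8028 rad → d_gc = 11469.6 km
Rhumb line: Δψ = -2.0817, q = Δφ/Δψ = 0.7470, d_rh = R√(Δφ²+q²Δλ²) = 11753.6 km
Excess = 11753.6 − 11469.6 = 284.0 ≈ 284 km

284 km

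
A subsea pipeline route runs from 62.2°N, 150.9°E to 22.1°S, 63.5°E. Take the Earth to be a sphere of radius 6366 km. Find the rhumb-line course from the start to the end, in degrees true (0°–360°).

Δψ = ln[tan(π/4+φ₂/2)/tan(π/4+φ₁/2)] = -1.7921
Δλ = -1.5254 rad (taken the short way round)
course = atan2(Δλ, Δψ) = 220.40°

220.4°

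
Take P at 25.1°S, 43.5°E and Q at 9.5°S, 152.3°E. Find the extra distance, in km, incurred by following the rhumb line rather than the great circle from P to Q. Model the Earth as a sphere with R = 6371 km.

Great circle: cos σ = sin φ₁ sin φ₂ + cos φ₁ cos φ₂ cos Δλ,  σ = 1.7904 rad → d_gc = 11406.48 km
Rhumb line: Δψ = +0.2862, q = Δφ/Δψ = 0.9512, d_rh = R√(Δφ²+q²Δλ²) = 11638.00 km
Excess = 11638.00 − 11406.48 = 231.52 ≈ 232 km

232 km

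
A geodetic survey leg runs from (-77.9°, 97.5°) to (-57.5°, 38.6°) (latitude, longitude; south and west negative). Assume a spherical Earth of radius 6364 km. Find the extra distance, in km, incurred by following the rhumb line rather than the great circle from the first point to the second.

119 km

Great circle: cos σ = sin φ₁ sin φ₂ + cos φ₁ cos φ₂ cos Δλ,  σ = 0.4889 rad → d_gc = 3111.6 km
Rhumb line: Δψ = +1.0116, q = Δφ/Δψ = 0.3520, d_rh = R√(Δφ²+q²Δλ²) = 3230.5 km
Excess = 3230.5 − 3111.6 = 118.9 ≈ 119 km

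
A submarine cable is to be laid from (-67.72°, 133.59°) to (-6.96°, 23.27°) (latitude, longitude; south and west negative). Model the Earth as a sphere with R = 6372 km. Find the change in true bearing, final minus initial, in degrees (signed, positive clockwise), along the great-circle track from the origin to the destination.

+90.6°

Initial bearing θ₁ = atan2(sin Δλ cos φ₂, cos φ₁ sin φ₂ − sin φ₁ cos φ₂ cos Δλ) = 248.59°
Final bearing θ₂ = (initial bearing from the destination back to the start) + 180° = 339.17°
Δθ = θ₂ − θ₁ = +90.6°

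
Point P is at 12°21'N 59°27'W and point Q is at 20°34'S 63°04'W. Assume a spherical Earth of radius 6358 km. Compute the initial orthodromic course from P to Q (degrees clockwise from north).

186.2°

N = sin Δλ·cos φ₂ = -0.0591;  D = cos φ₁ sin φ₂ − sin φ₁ cos φ₂ cos Δλ = -0.5430
initial course = atan2(N, D) = 186.21°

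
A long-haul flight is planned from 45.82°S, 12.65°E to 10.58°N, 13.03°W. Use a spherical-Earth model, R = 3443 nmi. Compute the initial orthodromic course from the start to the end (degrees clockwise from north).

330.8°

θ = atan2( sin Δλ·cos φ₂ ,  cos φ₁ sin φ₂ − sin φ₁ cos φ₂ cos Δλ )
  = atan2(-0.4260, +0.7633) = 330.83°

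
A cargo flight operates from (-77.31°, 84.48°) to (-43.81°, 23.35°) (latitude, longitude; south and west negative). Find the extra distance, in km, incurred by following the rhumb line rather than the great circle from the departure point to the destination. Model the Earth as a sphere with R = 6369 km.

170 km

Great circle: cos σ = sin φ₁ sin φ₂ + cos φ₁ cos φ₂ cos Δλ,  σ = 0.7199 rad → d_gc = 4584.8 km
Rhumb line: Δψ = +1.3442, q = Δφ/Δψ = 0.4350, d_rh = R√(Δφ²+q²Δλ²) = 4754.4 km
Excess = 4754.4 − 4584.8 = 169.6 ≈ 170 km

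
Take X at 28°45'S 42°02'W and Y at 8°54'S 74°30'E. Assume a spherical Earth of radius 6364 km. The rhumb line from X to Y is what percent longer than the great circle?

2.9%

Great circle: σ = 1.8886 rad → d_gc = Rσ = 12019.3 km
Rhumb: Δφ = +0.3464, Δλ = +2.0339, Δψ = +0.3683, q = Δφ/Δψ = 0.9406 → d_rh = R√(Δφ²+q²Δλ²) = 12373.5 km
Excess = (12373.5 − 12019.3) / 12019.3 = 354.2 / 12019.3 = 2.947% ≈ 2.9%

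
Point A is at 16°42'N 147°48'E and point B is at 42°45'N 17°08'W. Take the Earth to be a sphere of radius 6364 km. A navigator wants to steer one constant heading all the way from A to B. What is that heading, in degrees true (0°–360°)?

280.5°

Meridional parts: M(φ₁)=+0.2957, M(φ₂)=+0.8269 → ΔM = +0.5312;  Δλ = -2.8786 rad
tan C = Δλ / ΔM = -5.4191 → C = 280.46°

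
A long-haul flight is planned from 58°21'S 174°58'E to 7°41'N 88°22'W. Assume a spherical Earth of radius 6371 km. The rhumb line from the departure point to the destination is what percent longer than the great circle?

3.6%

Great circle: σ = 1.7459 rad → d_gc = Rσ = 11123.0 km
Rhumb: Δφ = +1.1525, Δλ = +1.6872, Δψ = +1.3952, q = Δφ/Δψ = 0.8260 → d_rh = R√(Δφ²+q²Δλ²) = 11521.5 km
Excess = (11521.5 − 11123.0) / 11123.0 = 398.5 / 11123.0 = 3.58% ≈ 3.6%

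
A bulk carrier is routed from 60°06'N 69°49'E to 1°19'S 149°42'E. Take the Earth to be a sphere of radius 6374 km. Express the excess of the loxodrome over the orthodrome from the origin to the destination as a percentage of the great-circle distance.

2.8%

Great circle: σ = 1.5031 rad → d_gc = Rσ = 9580.9 km
Rhumb: Δφ = -1.0719, Δλ = +1.3942, Δψ = -1.3434, q = Δφ/Δψ = 0.7979 → d_rh = R√(Δφ²+q²Δλ²) = 9846.9 km
Excess = (9846.9 − 9580.9) / 9580.9 = 266.0 / 9580.9 = 2.78% ≈ 2.8%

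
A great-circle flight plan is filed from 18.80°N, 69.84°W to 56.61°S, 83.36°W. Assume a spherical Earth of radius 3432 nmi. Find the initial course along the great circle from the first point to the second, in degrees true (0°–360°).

187.6°

N = sin Δλ·cos φ₂ = -0.1287;  D = cos φ₁ sin φ₂ − sin φ₁ cos φ₂ cos Δλ = -0.9628
initial course = atan2(N, D) = 187.61°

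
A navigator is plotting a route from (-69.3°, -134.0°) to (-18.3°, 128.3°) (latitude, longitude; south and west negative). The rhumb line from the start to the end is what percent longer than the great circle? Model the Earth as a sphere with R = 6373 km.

7.5%

Great circle: σ = 1.3194 rad → d_gc = Rσ = 8408.5 km
Rhumb: Δφ = +0.8901, Δλ = -1.7052, Δψ = +1.3753, q = Δφ/Δψ = 0.6472 → d_rh = R√(Δφ²+q²Δλ²) = 9035.9 km
Excess = (9035.9 − 8408.5) / 8408.5 = 627.4 / 8408.5 = 7.46% ≈ 7.5%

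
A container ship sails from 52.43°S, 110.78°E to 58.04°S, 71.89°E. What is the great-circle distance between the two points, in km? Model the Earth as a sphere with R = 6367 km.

cos σ = sin φ₁ sin φ₂ + cos φ₁ cos φ₂ cos Δλ
      = sin(-52.43°)sin(-58.04°) + cos(-52.43°)cos(-58.04°)cos(-38.89°) = 0.9237
σ = 22.531° → d = Rσ = 6367·0.39323 = 2504 km

2504 km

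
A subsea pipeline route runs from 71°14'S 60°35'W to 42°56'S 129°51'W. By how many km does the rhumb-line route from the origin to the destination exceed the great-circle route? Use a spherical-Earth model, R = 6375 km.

222 km

Great circle: cos σ = sin φ₁ sin φ₂ + cos φ₁ cos φ₂ cos Δλ,  σ = 0.7549 rad → d_gc = 4812.7 km
Rhumb line: Δψ = +0.9690, q = Δφ/Δψ = 0.5097, d_rh = R√(Δφ²+q²Δλ²) = 5034.5 km
Excess = 5034.5 − 4812.7 = 221.8 ≈ 222 km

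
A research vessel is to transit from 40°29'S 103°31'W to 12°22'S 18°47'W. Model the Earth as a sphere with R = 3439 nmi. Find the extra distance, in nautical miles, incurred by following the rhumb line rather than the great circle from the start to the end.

108 nmi

Great circle: cos σ = sin φ₁ sin φ₂ + cos φ₁ cos φ₂ cos Δλ,  σ = 1.3620 rad → d_gc = 4684.1 nmi
Rhumb line: Δψ = +0.5564, q = Δφ/Δψ = 0.8819, d_rh = R√(Δφ²+q²Δλ²) = 4792.3 nmi
Excess = 4792.3 − 4684.1 = 108.2 ≈ 108 nmi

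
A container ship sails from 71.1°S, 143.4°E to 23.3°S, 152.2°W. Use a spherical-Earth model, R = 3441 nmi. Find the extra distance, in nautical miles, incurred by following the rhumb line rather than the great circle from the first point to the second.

116 nmi

Great circle: cos σ = sin φ₁ sin φ₂ + cos φ₁ cos φ₂ cos Δλ,  σ = 1.0440 rad → d_gc = 3592.4 nmi
Rhumb line: Δψ = +1.3747, q = Δφ/Δψ = 0.6069, d_rh = R√(Δφ²+q²Δλ²) = 3708.1 nmi
Excess = 3708.1 − 3592.4 = 115.7 ≈ 116 nmi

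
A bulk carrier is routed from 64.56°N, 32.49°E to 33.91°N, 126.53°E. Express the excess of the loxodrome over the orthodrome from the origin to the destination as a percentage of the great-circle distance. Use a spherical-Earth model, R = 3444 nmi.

7.7%

Great circle: σ = 1.0716 rad → d_gc = Rσ = 3690.8 nmi
Rhumb: Δφ = -0.5349, Δλ = +1.6413, Δψ = -0.8587, q = Δφ/Δψ = 0.6230 → d_rh = R√(Δφ²+q²Δλ²) = 3974.4 nmi
Excess = (3974.4 − 3690.8) / 3690.8 = 283.6 / 3690.8 = 7.68% ≈ 7.7%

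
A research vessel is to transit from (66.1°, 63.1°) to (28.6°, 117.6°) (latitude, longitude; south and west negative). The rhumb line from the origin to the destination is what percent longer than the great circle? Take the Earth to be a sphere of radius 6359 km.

2.2%

Great circle: σ = 0.8708 rad → d_gc = Rσ = 5537.5 km
Rhumb: Δφ = -0.6545, Δλ = +0.9512, Δψ = -1.0316, q = Δφ/Δψ = 0.6345 → d_rh = R√(Δφ²+q²Δλ²) = 5661.3 km
Excess = (5661.3 − 5537.5) / 5537.5 = 123.8 / 5537.5 = 2.24% ≈ 2.2%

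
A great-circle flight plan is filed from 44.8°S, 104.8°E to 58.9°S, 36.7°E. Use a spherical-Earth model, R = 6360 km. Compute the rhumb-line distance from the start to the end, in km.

4877 km

Rhumb course C = atan2(Δλ, Δψ) with Δψ = ln[tan(π/4+φ₂/2)/tan(π/4+φ₁/2)] = -0.4027, Δλ = -1.1886 → C = 251.28°
d = R·|Δφ| / |cos C| = 6360·0.24609 / 0.32092 = 4877 km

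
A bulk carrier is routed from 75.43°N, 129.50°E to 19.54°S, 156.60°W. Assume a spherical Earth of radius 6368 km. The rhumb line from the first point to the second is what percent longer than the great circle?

Great circle: σ = 1.8317 rad → d_gc = Rσ = 11664.3 km
Rhumb: Δφ = -1.6575, Δλ = +1.2898, Δψ = -2.4048, q = Δφ/Δψ = 0.6892 → d_rh = R√(Δφ²+q²Δλ²) = 11977.5 km
Excess = (11977.5 − 11664.3) / 11664.3 = 313.2 / 11664.3 = 2.69% ≈ 2.7%

2.7%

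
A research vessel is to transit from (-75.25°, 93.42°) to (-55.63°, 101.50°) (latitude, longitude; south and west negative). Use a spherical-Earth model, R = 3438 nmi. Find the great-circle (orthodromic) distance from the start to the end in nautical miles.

cos σ = sin φ₁ sin φ₂ + cos φ₁ cos φ₂ cos Δλ
      = sin(-75.25°)sin(-55.63°) + cos(-75.25°)cos(-55.63°)cos(8.08°) = 0.9405
σ = 19.862° → d = Rσ = 3438·0.34666 = 1192 nmi

1192 nmi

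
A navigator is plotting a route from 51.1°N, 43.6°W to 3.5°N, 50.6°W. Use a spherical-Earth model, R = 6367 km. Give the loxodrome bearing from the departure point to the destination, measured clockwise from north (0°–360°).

187.1°

Meridional parts: M(φ₁)=+1.0409, M(φ₂)=+0.0611 → ΔM = -0.9798;  Δλ = -0.1222 rad
tan C = Δλ / ΔM = +0.1247 → C = 187.11°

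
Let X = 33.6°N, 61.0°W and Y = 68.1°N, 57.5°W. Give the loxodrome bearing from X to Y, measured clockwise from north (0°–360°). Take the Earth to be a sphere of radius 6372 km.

3.4°

Meridional parts: M(φ₁)=+0.6233, M(φ₂)=+1.6426 → ΔM = +1.0194;  Δλ = +0.0611 rad
tan C = Δλ / ΔM = +0.0599 → C = 3.43°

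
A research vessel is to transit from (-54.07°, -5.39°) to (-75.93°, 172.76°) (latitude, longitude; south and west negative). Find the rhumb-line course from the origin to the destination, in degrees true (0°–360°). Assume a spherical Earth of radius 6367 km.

107.3°

Δψ = ln[tan(π/4+φ₂/2)/tan(π/4+φ₁/2)] = -0.9660
Δλ = +3.1093 rad (taken the short way round)
course = atan2(Δλ, Δψ) = 107.26°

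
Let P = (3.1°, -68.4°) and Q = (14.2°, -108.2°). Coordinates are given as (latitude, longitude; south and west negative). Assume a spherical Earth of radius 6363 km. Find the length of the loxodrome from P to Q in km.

4533 km

Δψ = ln[tan(π/4+φ₂/2)/tan(π/4+φ₁/2)] = +0.1963;  Δφ = +0.1937 rad,  Δλ = -0.6946 rad
q = Δφ/Δψ = 0.9870
d = R·√(Δφ² + q²Δλ²) = 6363·0.71246 = 4533 km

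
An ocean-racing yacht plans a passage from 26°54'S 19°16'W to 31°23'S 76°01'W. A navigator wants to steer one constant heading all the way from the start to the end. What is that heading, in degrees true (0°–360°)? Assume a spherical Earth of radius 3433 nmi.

264.8°

Meridional parts: M(φ₁)=-0.4878, M(φ₂)=-0.5774 → ΔM = -0.0896;  Δλ = -0.9905 rad
tan C = Δλ / ΔM = +11.0511 → C = 264.83°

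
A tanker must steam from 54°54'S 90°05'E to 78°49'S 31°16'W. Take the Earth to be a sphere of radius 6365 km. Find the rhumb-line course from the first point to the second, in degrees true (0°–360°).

Δψ = ln[tan(π/4+φ₂/2)/tan(π/4+φ₁/2)] = -1.1726
Δλ = -2.1180 rad (taken the short way round)
course = atan2(Δλ, Δψ) = 241.03°

241.0°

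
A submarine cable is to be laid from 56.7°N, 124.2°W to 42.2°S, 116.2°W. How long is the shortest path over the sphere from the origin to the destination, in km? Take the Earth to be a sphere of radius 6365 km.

11012 km

cos σ = sin φ₁ sin φ₂ + cos φ₁ cos φ₂ cos Δλ
      = sin(56.70°)sin(-42.20°) + cos(56.70°)cos(-42.20°)cos(8.00°) = -0.1587
σ = 99.130° → d = Rσ = 6365·1.73014 = 11012 km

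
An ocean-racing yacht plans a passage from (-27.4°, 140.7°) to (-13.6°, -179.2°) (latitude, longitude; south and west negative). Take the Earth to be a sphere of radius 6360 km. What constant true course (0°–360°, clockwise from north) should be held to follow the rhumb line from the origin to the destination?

69.8°

Meridional parts: M(φ₁)=-0.4976, M(φ₂)=-0.2396 → ΔM = +0.2579;  Δλ = +0.6999 rad
tan C = Δλ / ΔM = +2.7133 → C = 69.77°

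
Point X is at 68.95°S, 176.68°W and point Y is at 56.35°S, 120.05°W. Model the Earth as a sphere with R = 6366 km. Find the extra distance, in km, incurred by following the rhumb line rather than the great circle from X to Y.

Great circle: cos σ = sin φ₁ sin φ₂ + cos φ₁ cos φ₂ cos Δλ,  σ = 0.4814 rad → d_gc = 3064.4 km
Rhumb line: Δψ = +0.4871, q = Δφ/Δψ = 0.4515, d_rh = R√(Δφ²+q²Δλ²) = 3166.8 km
Excess = 3166.8 − 3064.4 = 102.4 ≈ 102 km

102 km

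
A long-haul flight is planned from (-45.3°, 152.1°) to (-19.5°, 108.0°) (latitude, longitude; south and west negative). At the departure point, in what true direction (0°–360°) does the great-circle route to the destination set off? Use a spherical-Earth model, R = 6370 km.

290.6°

N = sin Δλ·cos φ₂ = -0.6560;  D = cos φ₁ sin φ₂ − sin φ₁ cos φ₂ cos Δλ = +0.2464
initial course = atan2(N, D) = 290.58°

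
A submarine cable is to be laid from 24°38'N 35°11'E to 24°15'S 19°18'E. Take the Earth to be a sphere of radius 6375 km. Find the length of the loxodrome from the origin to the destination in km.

5702 km

Δψ = ln[tan(π/4+φ₂/2)/tan(π/4+φ₁/2)] = -0.8803;  Δφ = -0.8532 rad,  Δλ = -0.2772 rad
q = Δφ/Δψ = 0.9692
d = R·√(Δφ² + q²Δλ²) = 6375·0.89448 = 5702 km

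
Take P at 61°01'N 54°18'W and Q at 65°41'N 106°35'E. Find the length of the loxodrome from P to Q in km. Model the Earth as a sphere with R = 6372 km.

Rhumb course C = atan2(Δλ, Δψ) with Δψ = ln[tan(π/4+φ₂/2)/tan(π/4+φ₁/2)] = +0.1820, Δλ = +2.8079 → C = 86.29°
d = R·|Δφ| / |cos C| = 6372·0.08145 / 0.06469 = 8022 km

8022 km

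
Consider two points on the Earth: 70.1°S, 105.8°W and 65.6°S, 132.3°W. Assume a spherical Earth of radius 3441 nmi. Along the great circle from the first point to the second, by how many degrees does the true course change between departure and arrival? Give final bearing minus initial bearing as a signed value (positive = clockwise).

+24.6°

Initial bearing θ₁ = atan2(sin Δλ cos φ₂, cos φ₁ sin φ₂ − sin φ₁ cos φ₂ cos Δλ) = 281.54°
Final bearing θ₂ = (initial bearing from the destination back to the start) + 180° = 306.17°
Δθ = θ₂ − θ₁ = +24.6°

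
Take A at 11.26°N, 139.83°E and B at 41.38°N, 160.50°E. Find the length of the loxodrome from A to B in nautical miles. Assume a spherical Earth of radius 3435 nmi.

Δψ = ln[tan(π/4+φ₂/2)/tan(π/4+φ₁/2)] = +0.5969;  Δφ = +0.5257 rad,  Δλ = +0.3608 rad
q = Δφ/Δψ = 0.8807
d = R·√(Δφ² + q²Δλ²) = 3435·0.61426 = 2110 nmi

2110 nmi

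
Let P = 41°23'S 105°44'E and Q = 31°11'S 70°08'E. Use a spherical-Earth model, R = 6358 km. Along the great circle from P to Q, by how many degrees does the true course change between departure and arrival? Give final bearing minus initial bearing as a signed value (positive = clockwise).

+21.6°

Initial bearing θ₁ = atan2(sin Δλ cos φ₂, cos φ₁ sin φ₂ − sin φ₁ cos φ₂ cos Δλ) = 278.16°
Final bearing θ₂ = (initial bearing from the destination back to the start) + 180° = 299.76°
Δθ = θ₂ − θ₁ = +21.6°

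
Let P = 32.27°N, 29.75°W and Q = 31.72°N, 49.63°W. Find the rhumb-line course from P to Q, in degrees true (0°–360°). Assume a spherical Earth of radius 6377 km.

268.1°

Δψ = ln[tan(π/4+φ₂/2)/tan(π/4+φ₁/2)] = -0.0113
Δλ = -0.3470 rad (taken the short way round)
course = atan2(Δλ, Δψ) = 268.13°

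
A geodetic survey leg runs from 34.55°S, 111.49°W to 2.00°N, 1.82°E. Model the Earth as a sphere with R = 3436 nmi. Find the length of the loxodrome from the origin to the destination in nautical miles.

6757 nmi

Rhumb course C = atan2(Δλ, Δψ) with Δψ = ln[tan(π/4+φ₂/2)/tan(π/4+φ₁/2)] = +0.6782, Δλ = +1.9776 → C = 71.07°
d = R·|Δφ| / |cos C| = 3436·0.63792 / 0.32439 = 6757 nmi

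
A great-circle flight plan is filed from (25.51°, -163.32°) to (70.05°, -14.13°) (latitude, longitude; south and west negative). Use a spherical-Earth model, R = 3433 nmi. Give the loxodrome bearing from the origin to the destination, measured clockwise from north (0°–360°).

63.9°

Meridional parts: M(φ₁)=+0.4607, M(φ₂)=+1.7380 → ΔM = +1.2773;  Δλ = +2.6039 rad
tan C = Δλ / ΔM = +2.0386 → C = 63.87°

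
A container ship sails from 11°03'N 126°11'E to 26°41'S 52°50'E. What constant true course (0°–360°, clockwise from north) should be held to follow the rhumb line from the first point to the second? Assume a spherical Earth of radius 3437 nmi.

242.1°

Δψ = ln[tan(π/4+φ₂/2)/tan(π/4+φ₁/2)] = -0.6776
Δλ = -1.2802 rad (taken the short way round)
course = atan2(Δλ, Δψ) = 242.11°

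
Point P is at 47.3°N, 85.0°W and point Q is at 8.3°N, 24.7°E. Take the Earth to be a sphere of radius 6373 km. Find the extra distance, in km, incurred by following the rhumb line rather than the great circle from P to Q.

Great circle: cos σ = sin φ₁ sin φ₂ + cos φ₁ cos φ₂ cos Δλ,  σ = 1.6912 rad → d_gc = 10778.1 km
Rhumb line: Δψ = -0.7940, q = Δφ/Δψ = 0.8573, d_rh = R√(Δφ²+q²Δλ²) = 11324.7 km
Excess = 11324.7 − 10778.1 = 546.6 ≈ 547 km

547 km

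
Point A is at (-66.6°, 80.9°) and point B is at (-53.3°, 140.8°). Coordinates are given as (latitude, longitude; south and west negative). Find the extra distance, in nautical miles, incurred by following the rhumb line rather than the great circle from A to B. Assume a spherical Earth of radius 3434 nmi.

Great circle: cos σ = sin φ₁ sin φ₂ + cos φ₁ cos φ₂ cos Δλ,  σ = 0.5455 rad → d_gc = 1873.3 nmi
Rhumb line: Δψ = +0.4710, q = Δφ/Δψ = 0.4928, d_rh = R√(Δφ²+q²Δλ²) = 1940.5 nmi
Excess = 1940.5 − 1873.3 = 67.2 ≈ 67 nmi

67 nmi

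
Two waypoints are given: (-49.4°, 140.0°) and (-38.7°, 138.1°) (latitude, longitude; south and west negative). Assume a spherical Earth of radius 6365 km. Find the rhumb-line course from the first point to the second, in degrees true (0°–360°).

352.8°

Δψ = ln[tan(π/4+φ₂/2)/tan(π/4+φ₁/2)] = +0.2609
Δλ = -0.0332 rad (taken the short way round)
course = atan2(Δλ, Δψ) = 352.76°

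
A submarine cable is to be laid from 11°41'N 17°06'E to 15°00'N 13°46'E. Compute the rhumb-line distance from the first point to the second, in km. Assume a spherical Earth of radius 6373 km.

516 km

Δψ = ln[tan(π/4+φ₂/2)/tan(π/4+φ₁/2)] = +0.0595;  Δφ = +0.0579 rad,  Δλ = -0.0582 rad
q = Δφ/Δψ = 0.9729
d = R·√(Δφ² + q²Δλ²) = 6373·0.08096 = 516 km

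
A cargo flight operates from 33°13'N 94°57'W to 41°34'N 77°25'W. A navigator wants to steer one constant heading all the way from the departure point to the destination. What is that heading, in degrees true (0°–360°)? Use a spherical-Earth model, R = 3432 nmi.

Δψ = ln[tan(π/4+φ₂/2)/tan(π/4+φ₁/2)] = +0.1838
Δλ = +0.3060 rad (taken the short way round)
course = atan2(Δλ, Δψ) = 59.01°

59.0°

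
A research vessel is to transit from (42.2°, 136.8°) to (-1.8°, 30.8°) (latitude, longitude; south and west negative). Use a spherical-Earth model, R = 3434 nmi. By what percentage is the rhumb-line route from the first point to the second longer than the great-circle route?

Great circle: σ = 1.7979 rad → d_gc = Rσ = 6174.1 nmi
Rhumb: Δφ = -0.7679, Δλ = -1.8500, Δψ = -0.8453, q = Δφ/Δψ = 0.9085 → d_rh = R√(Δφ²+q²Δλ²) = 6345.7 nmi
Excess = (6345.7 − 6174.1) / 6174.1 = 171.6 / 6174.1 = 2.78% ≈ 2.8%

2.8%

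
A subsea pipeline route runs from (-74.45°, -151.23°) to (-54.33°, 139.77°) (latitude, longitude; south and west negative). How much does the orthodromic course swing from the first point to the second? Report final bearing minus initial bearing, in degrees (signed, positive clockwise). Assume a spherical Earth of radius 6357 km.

At departure: θ₁ = atan2(sin Δλ cos φ₂, cos φ₁ sin φ₂ − sin φ₁ cos φ₂ cos Δλ) = 268.27°
At arrival: θ₂ = atan2(sin Δλ cos φ₁, −cos φ₂ sin φ₁ + sin φ₂ cos φ₁ cos Δλ) = 332.64°
Δθ = θ₂ − θ₁ = +64.4°

+64.4°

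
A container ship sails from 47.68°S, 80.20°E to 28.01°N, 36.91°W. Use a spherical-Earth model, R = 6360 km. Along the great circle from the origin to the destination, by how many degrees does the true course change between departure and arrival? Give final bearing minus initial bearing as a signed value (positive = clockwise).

+39.0°

Initial bearing θ₁ = atan2(sin Δλ cos φ₂, cos φ₁ sin φ₂ − sin φ₁ cos φ₂ cos Δλ) = 271.36°
Final bearing θ₂ = (initial bearing from the destination back to the start) + 180° = 310.33°
Δθ = θ₂ − θ₁ = +39.0°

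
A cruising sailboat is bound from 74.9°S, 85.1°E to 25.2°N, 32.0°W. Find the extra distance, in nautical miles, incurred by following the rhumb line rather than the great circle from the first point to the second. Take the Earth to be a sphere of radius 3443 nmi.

515 nmi

Great circle: cos σ = sin φ₁ sin φ₂ + cos φ₁ cos φ₂ cos Δλ,  σ = 2.1158 rad → d_gc = 7284.8 nmi
Rhumb line: Δψ = +2.4756, q = Δφ/Δψ = 0.7057, d_rh = R√(Δφ²+q²Δλ²) = 7800.2 nmi
Excess = 7800.2 − 7284.8 = 515.4 ≈ 515 nmi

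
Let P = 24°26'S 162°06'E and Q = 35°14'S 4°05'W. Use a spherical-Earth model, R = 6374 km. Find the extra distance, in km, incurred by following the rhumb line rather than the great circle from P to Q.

Great circle: cos σ = sin φ₁ sin φ₂ + cos φ₁ cos φ₂ cos Δλ,  σ = 2.0755 rad → d_gc = 13229.0 km
Rhumb line: Δψ = -0.2178, q = Δφ/Δψ = 0.8653, d_rh = R√(Δφ²+q²Δλ²) = 16043.0 km
Excess = 16043.0 − 13229.0 = 2814.0 ≈ 2814 km

2814 km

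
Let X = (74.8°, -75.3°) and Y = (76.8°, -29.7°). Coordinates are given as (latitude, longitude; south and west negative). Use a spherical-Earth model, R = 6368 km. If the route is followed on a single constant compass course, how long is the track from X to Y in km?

Rhumb course C = atan2(Δλ, Δψ) with Δψ = ln[tan(π/4+φ₂/2)/tan(π/4+φ₁/2)] = +0.1425, Δλ = +0.7959 → C = 79.85°
d = R·|Δφ| / |cos C| = 6368·0.03491 / 0.17628 = 1261 km

1261 km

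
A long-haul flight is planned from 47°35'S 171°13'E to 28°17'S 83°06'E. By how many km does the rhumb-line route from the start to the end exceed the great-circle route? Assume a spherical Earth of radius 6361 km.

344 km

Great circle: cos σ = sin φ₁ sin φ₂ + cos φ₁ cos φ₂ cos Δλ,  σ = 1.1925 rad → d_gc = 7585.5 km
Rhumb line: Δψ = +0.4316, q = Δφ/Δψ = 0.7804, d_rh = R√(Δφ²+q²Δλ²) = 7929.3 km
Excess = 7929.3 − 7585.5 = 343.8 ≈ 344 km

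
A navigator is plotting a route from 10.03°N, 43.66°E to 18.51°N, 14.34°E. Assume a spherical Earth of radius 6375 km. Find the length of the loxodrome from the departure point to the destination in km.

3296 km

Δψ = ln[tan(π/4+φ₂/2)/tan(π/4+φ₁/2)] = +0.1529;  Δφ = +0.1480 rad,  Δλ = -0.5117 rad
q = Δφ/Δψ = 0.9681
d = R·√(Δφ² + q²Δλ²) = 6375·0.51706 = 3296 km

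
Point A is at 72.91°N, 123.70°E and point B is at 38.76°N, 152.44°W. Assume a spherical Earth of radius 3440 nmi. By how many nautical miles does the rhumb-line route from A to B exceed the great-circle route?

210 nmi

Great circle: cos σ = sin φ₁ sin φ₂ + cos φ₁ cos φ₂ cos Δλ,  σ = 0.8983 rad → d_gc = 3090.2 nmi
Rhumb line: Δψ = -1.1605, q = Δφ/Δψ = 0.5136, d_rh = R√(Δφ²+q²Δλ²) = 3300.1 nmi
Excess = 3300.1 − 3090.2 = 209.9 ≈ 210 nmi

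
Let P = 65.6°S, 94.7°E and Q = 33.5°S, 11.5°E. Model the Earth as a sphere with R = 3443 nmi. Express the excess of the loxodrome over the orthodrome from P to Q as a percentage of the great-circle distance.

Great circle: σ = 0.9963 rad → d_gc = Rσ = 3430.2 nmi
Rhumb: Δφ = +0.5603, Δλ = -1.4521, Δψ = +0.9104, q = Δφ/Δψ = 0.6154 → d_rh = R√(Δφ²+q²Δλ²) = 3631.5 nmi
Excess = (3631.5 − 3430.2) / 3430.2 = 201.3 / 3430.2 = 5.87% ≈ 5.9%

5.9%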